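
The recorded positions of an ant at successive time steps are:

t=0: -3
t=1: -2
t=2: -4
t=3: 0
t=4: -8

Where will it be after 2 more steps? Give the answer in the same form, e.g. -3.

Step-to-step displacements: +1, -2, +4, -8; each is -2× the previous.
step 5: -8 + 16 → 8
step 6: 8 − 32 → -24

-24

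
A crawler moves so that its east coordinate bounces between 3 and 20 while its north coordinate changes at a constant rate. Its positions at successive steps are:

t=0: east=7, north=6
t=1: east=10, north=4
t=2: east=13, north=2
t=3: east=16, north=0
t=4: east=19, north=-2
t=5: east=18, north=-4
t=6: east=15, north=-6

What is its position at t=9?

east=6, north=-12

The east coordinate reflects between 3 and 20, moving 3 per step.
  step 7: 15 → 12
  step 8: 12 → 9
  step 9: 9 → 6
The north coordinate changes by -2 each step: at step 9 it is -12.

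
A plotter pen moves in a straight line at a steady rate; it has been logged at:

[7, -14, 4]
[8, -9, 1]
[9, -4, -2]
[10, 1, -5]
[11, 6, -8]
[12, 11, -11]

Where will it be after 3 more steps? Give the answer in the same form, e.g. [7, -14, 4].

[15, 26, -20]

The position changes by [+1, +5, -3] every step.
step 6: [12, 11, -11] + [+1, +5, -3] → [13, 16, -14]
step 7: [13, 16, -14] + [+1, +5, -3] → [14, 21, -17]
step 8: [14, 21, -17] + [+1, +5, -3] → [15, 26, -20]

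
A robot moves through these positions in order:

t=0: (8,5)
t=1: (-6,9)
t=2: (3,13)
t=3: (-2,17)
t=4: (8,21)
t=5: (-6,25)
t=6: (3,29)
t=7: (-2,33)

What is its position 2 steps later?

(-6,41)

The first coordinate repeats the cycle [8, -6, 3, -2] with period 4; step 9 mod 4 = 1, giving -6.
The second coordinate changes by +4 each step, so at step 9 it is 5 + 9·(4) = 41.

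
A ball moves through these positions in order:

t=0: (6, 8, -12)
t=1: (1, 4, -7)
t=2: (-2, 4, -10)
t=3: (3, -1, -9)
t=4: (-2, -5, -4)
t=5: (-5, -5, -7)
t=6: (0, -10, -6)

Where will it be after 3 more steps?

(-3, -19, -3)

Differencing gives (-5, -4, +5), (-3, +0, -3), (+5, -5, +1), (-5, -4, +5), (-3, +0, -3), (+5, -5, +1). This is the pattern (-5, -4, +5), (-3, +0, -3), (+5, -5, +1) repeated.
step 7: apply (-5, -4, +5) → (-5, -14, -1)
step 8: apply (-3, +0, -3) → (-8, -14, -4)
step 9: apply (+5, -5, +1) → (-3, -19, -3)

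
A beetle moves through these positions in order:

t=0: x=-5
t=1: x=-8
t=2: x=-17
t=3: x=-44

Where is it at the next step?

x=-125

The jumps are -3, -9, -27 — a geometric progression with ratio 3.
step 4: -44 − 81 → x=-125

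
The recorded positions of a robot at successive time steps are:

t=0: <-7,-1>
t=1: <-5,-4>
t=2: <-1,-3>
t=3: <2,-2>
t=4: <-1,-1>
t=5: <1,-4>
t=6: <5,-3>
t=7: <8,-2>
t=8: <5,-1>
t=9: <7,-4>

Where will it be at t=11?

<14,-2>

Step-to-step displacements: <+2,-3>, <+4,+1>, <+3,+1>, <-3,+1>, <+2,-3>, <+4,+1>, <+3,+1>, <-3,+1>, <+2,-3> — a repeating cycle of length 4.
step 10: apply <+4,+1> → <11,-3>
step 11: apply <+3,+1> → <14,-2>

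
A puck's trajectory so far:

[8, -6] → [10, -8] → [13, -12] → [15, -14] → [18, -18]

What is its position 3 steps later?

Step-to-step displacements: [+2, -2], [+3, -4], [+2, -2], [+3, -4] — a repeating cycle of length 2.
step 5: apply [+2, -2] → [20, -20]
step 6: apply [+3, -4] → [23, -24]
step 7: apply [+2, -2] → [25, -26]

[25, -26]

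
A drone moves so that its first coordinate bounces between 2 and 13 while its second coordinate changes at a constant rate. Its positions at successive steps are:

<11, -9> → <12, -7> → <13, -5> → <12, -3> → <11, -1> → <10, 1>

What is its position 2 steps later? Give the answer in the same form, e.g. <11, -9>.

The first coordinate reflects between 2 and 13, moving 1 per step.
  step 6: 10 → 9
  step 7: 9 → 8
The second coordinate changes by +2 each step: at step 7 it is 5.

<8, 5>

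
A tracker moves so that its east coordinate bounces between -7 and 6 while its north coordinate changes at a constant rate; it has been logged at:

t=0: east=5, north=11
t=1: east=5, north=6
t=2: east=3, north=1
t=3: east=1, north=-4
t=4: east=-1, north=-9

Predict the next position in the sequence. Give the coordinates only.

The east coordinate reflects between -7 and 6, moving 2 per step.
  step 5: -1 → -3
The north coordinate changes by -5 each step: at step 5 it is -14.

east=-3, north=-14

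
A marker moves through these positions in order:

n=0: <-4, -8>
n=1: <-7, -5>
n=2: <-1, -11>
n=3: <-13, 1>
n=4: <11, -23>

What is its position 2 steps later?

<59, -71>

The jumps are <-3, +3>, <+6, -6>, <-12, +12>, <+24, -24> — a geometric progression with ratio -2.
step 5: <11, -23> + <-48, +48> → <-37, 25>
step 6: <-37, 25> + <+96, -96> → <59, -71>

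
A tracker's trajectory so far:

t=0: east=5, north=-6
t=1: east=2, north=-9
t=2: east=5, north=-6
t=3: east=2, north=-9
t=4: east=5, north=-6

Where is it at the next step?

east=2, north=-9

Consecutive displacements (-3, -3), (+3, +3), (-3, -3), (+3, +3) scale by a factor of -1 each step.
step 5: east=5, north=-6 + (-3, -3) → east=2, north=-9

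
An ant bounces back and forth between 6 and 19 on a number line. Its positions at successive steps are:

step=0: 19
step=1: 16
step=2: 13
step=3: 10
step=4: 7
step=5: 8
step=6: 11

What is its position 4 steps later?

15

The value reflects between 6 and 19, moving 3 per step.
  step 7: 11 → 14
  step 8: 14 → 17
  step 9: 17 → 18
  step 10: 18 → 15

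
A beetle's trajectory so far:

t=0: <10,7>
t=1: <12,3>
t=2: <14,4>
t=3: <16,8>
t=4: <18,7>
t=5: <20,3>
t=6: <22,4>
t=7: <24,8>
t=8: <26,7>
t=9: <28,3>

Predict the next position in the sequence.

<30,4>

First: linear, +2 per step → 30 at step 10.
Second: cycles through 7, 3, 4, 8 every 4 steps. Step 10 lands at position 2 of the cycle → 4.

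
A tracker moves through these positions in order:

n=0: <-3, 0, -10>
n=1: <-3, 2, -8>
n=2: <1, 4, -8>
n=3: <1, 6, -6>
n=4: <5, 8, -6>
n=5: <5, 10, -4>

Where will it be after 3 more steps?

Step-to-step displacements: <+0, +2, +2>, <+4, +2, +0>, <+0, +2, +2>, <+4, +2, +0>, <+0, +2, +2> — a repeating cycle of length 2.
step 6: apply <+4, +2, +0> → <9, 12, -4>
step 7: apply <+0, +2, +2> → <9, 14, -2>
step 8: apply <+4, +2, +0> → <13, 16, -2>

<13, 16, -2>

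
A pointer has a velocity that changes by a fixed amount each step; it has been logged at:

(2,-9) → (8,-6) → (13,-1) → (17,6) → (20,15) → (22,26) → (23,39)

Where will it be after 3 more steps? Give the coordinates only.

(20,90)

First differences are (+6,+3), (+5,+5), (+4,+7), (+3,+9), (+2,+11), (+1,+13); their common second difference is (-1,+2) (constant acceleration).
step 7: (23,39) + (+0,+15) → (23,54)
step 8: (23,54) + (-1,+17) → (22,71)
step 9: (22,71) + (-2,+19) → (20,90)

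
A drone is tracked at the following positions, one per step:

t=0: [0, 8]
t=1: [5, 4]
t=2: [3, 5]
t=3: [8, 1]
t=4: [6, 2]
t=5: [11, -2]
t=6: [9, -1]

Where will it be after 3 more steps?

The moves between consecutive positions are [+5, -4], [-2, +1], [+5, -4], [-2, +1], [+5, -4], [-2, +1]; they repeat the 2-cycle [[+5, -4], [-2, +1]].
step 7: apply [+5, -4] → [14, -5]
step 8: apply [-2, +1] → [12, -4]
step 9: apply [+5, -4] → [17, -8]

[17, -8]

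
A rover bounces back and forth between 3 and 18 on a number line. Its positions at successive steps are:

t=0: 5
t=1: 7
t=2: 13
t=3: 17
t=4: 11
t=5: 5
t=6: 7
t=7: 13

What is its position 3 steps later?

5

The value reflects between 3 and 18, moving 6 per step.
  step 8: 13 → 17
  step 9: 17 → 11
  step 10: 11 → 5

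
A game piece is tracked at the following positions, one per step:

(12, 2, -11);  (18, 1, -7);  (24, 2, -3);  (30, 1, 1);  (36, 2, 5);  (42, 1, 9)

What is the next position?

(48, 2, 13)

First: linear, +6 per step → 48 at step 6.
Second: cycles through 2, 1 every 2 steps. Step 6 lands at position 0 of the cycle → 2.
Third: linear, +4 per step → 13 at step 6.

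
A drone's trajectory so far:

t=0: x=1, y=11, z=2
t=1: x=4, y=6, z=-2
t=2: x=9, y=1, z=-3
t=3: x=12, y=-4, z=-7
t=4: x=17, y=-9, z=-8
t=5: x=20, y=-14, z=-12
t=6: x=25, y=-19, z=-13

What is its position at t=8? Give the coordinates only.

x=33, y=-29, z=-18

The moves between consecutive positions are (+3, -5, -4), (+5, -5, -1), (+3, -5, -4), (+5, -5, -1), (+3, -5, -4), (+5, -5, -1); they repeat the 2-cycle [(+3, -5, -4), (+5, -5, -1)].
step 7: apply (+3, -5, -4) → x=28, y=-24, z=-17
step 8: apply (+5, -5, -1) → x=33, y=-29, z=-18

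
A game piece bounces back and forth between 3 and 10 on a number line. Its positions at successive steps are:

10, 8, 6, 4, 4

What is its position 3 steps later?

10

The value reflects between 3 and 10, moving 2 per step.
  step 5: 4 → 6
  step 6: 6 → 8
  step 7: 8 → 10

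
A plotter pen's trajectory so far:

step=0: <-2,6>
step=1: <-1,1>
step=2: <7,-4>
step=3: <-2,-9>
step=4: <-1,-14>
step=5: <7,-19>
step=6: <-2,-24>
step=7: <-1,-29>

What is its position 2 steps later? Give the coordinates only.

The first coordinate repeats the cycle [-2, -1, 7] with period 3; step 9 mod 3 = 0, giving -2.
The second coordinate changes by -5 each step, so at step 9 it is 6 + 9·(-5) = -39.

<-2,-39>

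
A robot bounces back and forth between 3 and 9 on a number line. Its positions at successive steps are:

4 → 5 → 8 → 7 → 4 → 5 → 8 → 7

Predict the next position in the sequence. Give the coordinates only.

The value reflects between 3 and 9, moving 3 per step.
  step 8: 7 → 4

4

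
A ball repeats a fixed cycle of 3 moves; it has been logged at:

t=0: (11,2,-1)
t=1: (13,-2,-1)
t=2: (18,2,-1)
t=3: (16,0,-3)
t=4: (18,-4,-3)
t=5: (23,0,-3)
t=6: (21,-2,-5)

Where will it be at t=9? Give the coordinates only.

The moves between consecutive positions are (+2,-4,+0), (+5,+4,+0), (-2,-2,-2), (+2,-4,+0), (+5,+4,+0), (-2,-2,-2); they repeat the 3-cycle [(+2,-4,+0), (+5,+4,+0), (-2,-2,-2)].
step 7: apply (+2,-4,+0) → (23,-6,-5)
step 8: apply (+5,+4,+0) → (28,-2,-5)
step 9: apply (-2,-2,-2) → (26,-4,-7)

(26,-4,-7)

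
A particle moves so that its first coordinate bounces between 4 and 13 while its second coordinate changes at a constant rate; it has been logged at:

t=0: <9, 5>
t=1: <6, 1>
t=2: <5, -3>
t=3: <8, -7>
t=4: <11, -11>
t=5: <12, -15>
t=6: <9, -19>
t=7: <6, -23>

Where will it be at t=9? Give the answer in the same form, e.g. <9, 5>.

<8, -31>

The first coordinate travels 3 per step and bounces off the walls at 4 and 13.
  step 8: 6 → 5
  step 9: 5 → 8
The second coordinate changes by -4 each step: at step 9 it is -31.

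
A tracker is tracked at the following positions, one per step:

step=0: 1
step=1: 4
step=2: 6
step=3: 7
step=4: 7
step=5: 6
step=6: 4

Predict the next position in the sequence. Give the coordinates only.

1

Taking differences between consecutive positions: +3, +2, +1, +0, -1, -2. These grow by -1 each step.
step 7: 4 − 3 → 1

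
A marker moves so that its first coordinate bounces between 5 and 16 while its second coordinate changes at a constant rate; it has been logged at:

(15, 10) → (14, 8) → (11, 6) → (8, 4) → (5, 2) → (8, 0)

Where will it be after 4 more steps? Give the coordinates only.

(12, -8)

The first coordinate travels 3 per step and bounces off the walls at 5 and 16.
  step 6: 8 → 11
  step 7: 11 → 14
  step 8: 14 → 15
  step 9: 15 → 12
The second coordinate changes by -2 each step: at step 9 it is -8.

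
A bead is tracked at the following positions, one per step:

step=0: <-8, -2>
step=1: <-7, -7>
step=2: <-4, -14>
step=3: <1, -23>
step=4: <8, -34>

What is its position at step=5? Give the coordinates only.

<17, -47>

Successive displacements: <+1, -5>, <+3, -7>, <+5, -9>, <+7, -11> — each changes by <+2, -2>.
step 5: <8, -34> + <+9, -13> → <17, -47>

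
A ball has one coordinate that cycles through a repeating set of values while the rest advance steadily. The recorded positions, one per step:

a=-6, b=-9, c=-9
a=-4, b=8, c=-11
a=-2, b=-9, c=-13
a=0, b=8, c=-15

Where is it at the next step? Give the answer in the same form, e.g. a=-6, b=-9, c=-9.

The a coordinate changes by +2 each step, so at step 4 it is -6 + 4·(2) = 2.
The b coordinate repeats the cycle [-9, 8] with period 2; step 4 mod 2 = 0, giving -9.
The c coordinate changes by -2 each step, so at step 4 it is -9 + 4·(-2) = -17.

a=2, b=-9, c=-17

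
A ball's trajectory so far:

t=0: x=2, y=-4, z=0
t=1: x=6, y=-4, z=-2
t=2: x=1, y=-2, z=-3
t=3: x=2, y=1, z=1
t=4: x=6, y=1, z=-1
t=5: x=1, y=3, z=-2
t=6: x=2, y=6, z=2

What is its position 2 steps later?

The moves between consecutive positions are (+4, +0, -2), (-5, +2, -1), (+1, +3, +4), (+4, +0, -2), (-5, +2, -1), (+1, +3, +4); they repeat the 3-cycle [(+4, +0, -2), (-5, +2, -1), (+1, +3, +4)].
step 7: apply (+4, +0, -2) → x=6, y=6, z=0
step 8: apply (-5, +2, -1) → x=1, y=8, z=-1

x=1, y=8, z=-1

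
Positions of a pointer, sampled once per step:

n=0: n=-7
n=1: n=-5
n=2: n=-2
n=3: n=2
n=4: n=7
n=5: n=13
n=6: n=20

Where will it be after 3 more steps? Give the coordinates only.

Successive displacements: +2, +3, +4, +5, +6, +7 — each changes by +1.
step 7: 20 + 8 → n=28
step 8: 28 + 9 → n=37
step 9: 37 + 10 → n=47

n=47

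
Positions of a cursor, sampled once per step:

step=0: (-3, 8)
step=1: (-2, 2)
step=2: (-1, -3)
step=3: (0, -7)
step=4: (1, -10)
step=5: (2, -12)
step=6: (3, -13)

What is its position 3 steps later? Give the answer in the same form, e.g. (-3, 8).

(6, -10)

Taking differences between consecutive positions: (+1, -6), (+1, -5), (+1, -4), (+1, -3), (+1, -2), (+1, -1). These grow by (+0, +1) each step.
step 7: (3, -13) + (+1, +0) → (4, -13)
step 8: (4, -13) + (+1, +1) → (5, -12)
step 9: (5, -12) + (+1, +2) → (6, -10)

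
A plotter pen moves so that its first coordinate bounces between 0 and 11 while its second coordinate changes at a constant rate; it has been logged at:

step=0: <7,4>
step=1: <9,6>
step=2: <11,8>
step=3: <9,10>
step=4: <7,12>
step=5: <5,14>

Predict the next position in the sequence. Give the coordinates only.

<3,16>

The first coordinate reflects between 0 and 11, moving 2 per step.
  step 6: 5 → 3
The second coordinate changes by +2 each step: at step 6 it is 16.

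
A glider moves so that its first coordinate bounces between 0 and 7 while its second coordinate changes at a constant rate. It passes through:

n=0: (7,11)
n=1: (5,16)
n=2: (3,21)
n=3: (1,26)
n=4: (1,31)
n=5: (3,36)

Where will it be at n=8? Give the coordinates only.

(5,51)

The first coordinate travels 2 per step and bounces off the walls at 0 and 7.
  step 6: 3 → 5
  step 7: 5 → 7
  step 8: 7 → 5
The second coordinate changes by +5 each step: at step 8 it is 51.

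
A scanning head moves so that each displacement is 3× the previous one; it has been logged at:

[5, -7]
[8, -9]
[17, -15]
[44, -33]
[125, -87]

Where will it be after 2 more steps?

[1097, -735]

Step-to-step displacements: [+3, -2], [+9, -6], [+27, -18], [+81, -54]; each is 3× the previous.
step 5: [125, -87] + [+243, -162] → [368, -249]
step 6: [368, -249] + [+729, -486] → [1097, -735]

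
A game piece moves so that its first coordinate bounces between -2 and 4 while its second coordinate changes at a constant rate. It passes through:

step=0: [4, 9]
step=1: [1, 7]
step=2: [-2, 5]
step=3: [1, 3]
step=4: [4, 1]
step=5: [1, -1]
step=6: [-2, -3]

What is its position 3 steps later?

The first coordinate reflects between -2 and 4, moving 3 per step.
  step 7: -2 → 1
  step 8: 1 → 4
  step 9: 4 → 1
The second coordinate changes by -2 each step: at step 9 it is -9.

[1, -9]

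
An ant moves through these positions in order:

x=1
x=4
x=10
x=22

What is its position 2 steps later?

Step-to-step displacements: +3, +6, +12; each is 2× the previous.
step 4: 22 + 24 → x=46
step 5: 46 + 48 → x=94

x=94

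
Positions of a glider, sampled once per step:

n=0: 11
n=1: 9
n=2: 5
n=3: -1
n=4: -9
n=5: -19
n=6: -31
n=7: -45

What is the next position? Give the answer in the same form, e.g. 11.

Taking differences between consecutive positions: -2, -4, -6, -8, -10, -12, -14. These grow by -2 each step.
step 8: -45 − 16 → -61

-61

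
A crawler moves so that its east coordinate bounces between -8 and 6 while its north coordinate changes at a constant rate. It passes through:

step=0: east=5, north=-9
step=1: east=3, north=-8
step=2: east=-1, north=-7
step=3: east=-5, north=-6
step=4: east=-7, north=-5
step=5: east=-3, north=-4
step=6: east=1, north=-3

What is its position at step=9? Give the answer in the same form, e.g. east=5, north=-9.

The east coordinate reflects between -8 and 6, moving 4 per step.
  step 7: 1 → 5
  step 8: 5 → 3
  step 9: 3 → -1
The north coordinate changes by +1 each step: at step 9 it is 0.

east=-1, north=0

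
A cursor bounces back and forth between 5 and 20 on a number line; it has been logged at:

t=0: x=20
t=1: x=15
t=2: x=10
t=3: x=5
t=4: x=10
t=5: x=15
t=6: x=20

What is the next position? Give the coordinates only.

The value reflects between 5 and 20, moving 5 per step.
  step 7: 20 → 15

x=15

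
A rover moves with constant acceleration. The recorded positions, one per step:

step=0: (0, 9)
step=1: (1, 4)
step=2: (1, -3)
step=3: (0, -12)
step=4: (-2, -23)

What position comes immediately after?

(-5, -36)

Taking differences between consecutive positions: (+1, -5), (+0, -7), (-1, -9), (-2, -11). These grow by (-1, -2) each step.
step 5: (-2, -23) + (-3, -13) → (-5, -36)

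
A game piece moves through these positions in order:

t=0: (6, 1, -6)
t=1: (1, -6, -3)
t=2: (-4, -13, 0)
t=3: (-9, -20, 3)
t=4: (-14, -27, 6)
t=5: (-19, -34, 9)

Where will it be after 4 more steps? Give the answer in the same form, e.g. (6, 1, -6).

(-39, -62, 21)

Constant displacement of (-5, -7, +3) per step.
step 6: (-19, -34, 9) + (-5, -7, +3) → (-24, -41, 12)
step 7: (-24, -41, 12) + (-5, -7, +3) → (-29, -48, 15)
step 8: (-29, -48, 15) + (-5, -7, +3) → (-34, -55, 18)
step 9: (-34, -55, 18) + (-5, -7, +3) → (-39, -62, 21)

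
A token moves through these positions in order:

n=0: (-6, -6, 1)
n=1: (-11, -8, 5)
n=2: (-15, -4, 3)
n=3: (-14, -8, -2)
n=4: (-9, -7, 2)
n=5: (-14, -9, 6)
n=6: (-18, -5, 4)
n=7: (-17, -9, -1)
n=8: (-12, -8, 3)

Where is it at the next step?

(-17, -10, 7)

Differencing gives (-5, -2, +4), (-4, +4, -2), (+1, -4, -5), (+5, +1, +4), (-5, -2, +4), (-4, +4, -2), (+1, -4, -5), (+5, +1, +4). This is the pattern (-5, -2, +4), (-4, +4, -2), (+1, -4, -5), (+5, +1, +4) repeated.
step 9: apply (-5, -2, +4) → (-17, -10, 7)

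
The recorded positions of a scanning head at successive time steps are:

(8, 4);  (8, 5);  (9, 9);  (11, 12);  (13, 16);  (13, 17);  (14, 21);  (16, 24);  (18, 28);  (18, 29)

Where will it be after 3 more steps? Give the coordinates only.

The moves between consecutive positions are (+0, +1), (+1, +4), (+2, +3), (+2, +4), (+0, +1), (+1, +4), (+2, +3), (+2, +4), (+0, +1); they repeat the 4-cycle [(+0, +1), (+1, +4), (+2, +3), (+2, +4)].
step 10: apply (+1, +4) → (19, 33)
step 11: apply (+2, +3) → (21, 36)
step 12: apply (+2, +4) → (23, 40)

(23, 40)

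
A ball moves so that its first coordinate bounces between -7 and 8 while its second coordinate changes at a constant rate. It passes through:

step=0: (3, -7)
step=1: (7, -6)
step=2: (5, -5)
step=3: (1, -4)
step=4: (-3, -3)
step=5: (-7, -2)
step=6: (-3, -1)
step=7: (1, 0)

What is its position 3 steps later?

The first coordinate reflects between -7 and 8, moving 4 per step.
  step 8: 1 → 5
  step 9: 5 → 7
  step 10: 7 → 3
The second coordinate changes by +1 each step: at step 10 it is 3.

(3, 3)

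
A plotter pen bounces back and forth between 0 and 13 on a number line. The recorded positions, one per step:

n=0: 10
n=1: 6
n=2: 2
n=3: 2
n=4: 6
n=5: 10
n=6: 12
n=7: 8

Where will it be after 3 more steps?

The value reflects between 0 and 13, moving 4 per step.
  step 8: 8 → 4
  step 9: 4 → 0
  step 10: 0 → 4

4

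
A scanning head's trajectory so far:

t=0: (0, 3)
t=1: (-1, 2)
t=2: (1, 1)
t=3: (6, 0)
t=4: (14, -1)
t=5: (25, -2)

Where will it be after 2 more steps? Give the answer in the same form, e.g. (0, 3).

(56, -4)

First differences are (-1, -1), (+2, -1), (+5, -1), (+8, -1), (+11, -1); their common second difference is (+3, +0) (constant acceleration).
step 6: (25, -2) + (+14, -1) → (39, -3)
step 7: (39, -3) + (+17, -1) → (56, -4)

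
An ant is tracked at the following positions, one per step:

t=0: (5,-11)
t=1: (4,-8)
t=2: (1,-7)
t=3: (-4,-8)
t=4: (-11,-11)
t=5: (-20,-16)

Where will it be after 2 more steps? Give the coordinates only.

(-44,-32)

First differences are (-1,+3), (-3,+1), (-5,-1), (-7,-3), (-9,-5); their common second difference is (-2,-2) (constant acceleration).
step 6: (-20,-16) + (-11,-7) → (-31,-23)
step 7: (-31,-23) + (-13,-9) → (-44,-32)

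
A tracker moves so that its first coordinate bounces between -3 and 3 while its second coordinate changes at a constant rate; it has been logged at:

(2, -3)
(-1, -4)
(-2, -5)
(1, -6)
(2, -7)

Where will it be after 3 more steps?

The first coordinate reflects between -3 and 3, moving 3 per step.
  step 5: 2 → -1
  step 6: -1 → -2
  step 7: -2 → 1
The second coordinate changes by -1 each step: at step 7 it is -10.

(1, -10)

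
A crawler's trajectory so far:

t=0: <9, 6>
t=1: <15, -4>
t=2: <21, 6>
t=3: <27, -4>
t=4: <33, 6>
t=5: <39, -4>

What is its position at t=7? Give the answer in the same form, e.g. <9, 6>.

<51, -4>

The first coordinate changes by +6 each step, so at step 7 it is 9 + 7·(6) = 51.
The second coordinate repeats the cycle [6, -4] with period 2; step 7 mod 2 = 1, giving -4.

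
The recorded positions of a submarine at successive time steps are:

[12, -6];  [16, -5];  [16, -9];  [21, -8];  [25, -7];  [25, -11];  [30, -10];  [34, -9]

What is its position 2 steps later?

Differencing gives [+4, +1], [+0, -4], [+5, +1], [+4, +1], [+0, -4], [+5, +1], [+4, +1]. This is the pattern [+4, +1], [+0, -4], [+5, +1] repeated.
step 8: apply [+0, -4] → [34, -13]
step 9: apply [+5, +1] → [39, -12]

[39, -12]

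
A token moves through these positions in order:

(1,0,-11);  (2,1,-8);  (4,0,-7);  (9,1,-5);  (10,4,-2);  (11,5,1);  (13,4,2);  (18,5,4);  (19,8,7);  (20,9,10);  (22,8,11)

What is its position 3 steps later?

The moves between consecutive positions are (+1,+1,+3), (+2,-1,+1), (+5,+1,+2), (+1,+3,+3), (+1,+1,+3), (+2,-1,+1), (+5,+1,+2), (+1,+3,+3), (+1,+1,+3), (+2,-1,+1); they repeat the 4-cycle [(+1,+1,+3), (+2,-1,+1), (+5,+1,+2), (+1,+3,+3)].
step 11: apply (+5,+1,+2) → (27,9,13)
step 12: apply (+1,+3,+3) → (28,12,16)
step 13: apply (+1,+1,+3) → (29,13,19)

(29,13,19)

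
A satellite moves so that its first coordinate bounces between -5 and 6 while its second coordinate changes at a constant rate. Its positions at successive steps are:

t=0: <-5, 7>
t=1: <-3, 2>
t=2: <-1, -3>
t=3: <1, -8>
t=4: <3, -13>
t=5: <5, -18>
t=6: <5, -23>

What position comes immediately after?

The first coordinate travels 2 per step and bounces off the walls at -5 and 6.
  step 7: 5 → 3
The second coordinate changes by -5 each step: at step 7 it is -28.

<3, -28>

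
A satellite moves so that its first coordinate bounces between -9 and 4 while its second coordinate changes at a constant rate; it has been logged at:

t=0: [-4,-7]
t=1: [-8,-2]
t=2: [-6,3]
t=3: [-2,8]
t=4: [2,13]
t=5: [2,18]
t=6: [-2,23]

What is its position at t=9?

[-4,38]

The first coordinate reflects between -9 and 4, moving 4 per step.
  step 7: -2 → -6
  step 8: -6 → -8
  step 9: -8 → -4
The second coordinate changes by +5 each step: at step 9 it is 38.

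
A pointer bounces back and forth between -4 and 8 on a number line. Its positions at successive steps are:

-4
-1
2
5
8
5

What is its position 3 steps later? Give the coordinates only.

The value travels 3 per step and bounces off the walls at -4 and 8.
  step 6: 5 → 2
  step 7: 2 → -1
  step 8: -1 → -4

-4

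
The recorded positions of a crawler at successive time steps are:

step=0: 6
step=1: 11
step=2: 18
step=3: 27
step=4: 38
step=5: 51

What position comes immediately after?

First differences are +5, +7, +9, +11, +13; their common second difference is +2 (constant acceleration).
step 6: 51 + 15 → 66

66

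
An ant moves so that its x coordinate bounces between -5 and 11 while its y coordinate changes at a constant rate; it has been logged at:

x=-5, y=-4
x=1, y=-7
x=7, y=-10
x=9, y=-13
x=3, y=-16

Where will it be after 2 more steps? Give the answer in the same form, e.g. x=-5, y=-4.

x=-1, y=-22

The x coordinate travels 6 per step and bounces off the walls at -5 and 11.
  step 5: 3 → -3
  step 6: -3 → -1
The y coordinate changes by -3 each step: at step 6 it is -22.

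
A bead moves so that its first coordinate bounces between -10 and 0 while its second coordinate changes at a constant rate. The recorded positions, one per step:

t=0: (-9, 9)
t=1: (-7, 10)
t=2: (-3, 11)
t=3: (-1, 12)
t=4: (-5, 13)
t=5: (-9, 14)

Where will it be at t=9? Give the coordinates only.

The first coordinate reflects between -10 and 0, moving 4 per step.
  step 6: -9 → -7
  step 7: -7 → -3
  step 8: -3 → -1
  step 9: -1 → -5
The second coordinate changes by +1 each step: at step 9 it is 18.

(-5, 18)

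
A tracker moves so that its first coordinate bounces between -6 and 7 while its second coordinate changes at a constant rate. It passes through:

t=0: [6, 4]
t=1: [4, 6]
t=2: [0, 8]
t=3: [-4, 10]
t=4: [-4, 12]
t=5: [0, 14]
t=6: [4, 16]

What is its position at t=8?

[2, 20]

The first coordinate travels 4 per step and bounces off the walls at -6 and 7.
  step 7: 4 → 6
  step 8: 6 → 2
The second coordinate changes by +2 each step: at step 8 it is 20.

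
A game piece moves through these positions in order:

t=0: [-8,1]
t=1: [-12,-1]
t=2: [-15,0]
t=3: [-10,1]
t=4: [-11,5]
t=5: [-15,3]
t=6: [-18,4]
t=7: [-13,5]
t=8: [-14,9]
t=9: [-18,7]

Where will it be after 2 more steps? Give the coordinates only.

Differencing gives [-4,-2], [-3,+1], [+5,+1], [-1,+4], [-4,-2], [-3,+1], [+5,+1], [-1,+4], [-4,-2]. This is the pattern [-4,-2], [-3,+1], [+5,+1], [-1,+4] repeated.
step 10: apply [-3,+1] → [-21,8]
step 11: apply [+5,+1] → [-16,9]

[-16,9]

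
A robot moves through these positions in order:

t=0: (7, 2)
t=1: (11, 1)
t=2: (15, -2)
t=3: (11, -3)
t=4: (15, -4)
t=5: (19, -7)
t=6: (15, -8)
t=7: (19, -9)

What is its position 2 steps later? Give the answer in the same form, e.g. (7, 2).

(19, -13)

Step-to-step displacements: (+4, -1), (+4, -3), (-4, -1), (+4, -1), (+4, -3), (-4, -1), (+4, -1) — a repeating cycle of length 3.
step 8: apply (+4, -3) → (23, -12)
step 9: apply (-4, -1) → (19, -13)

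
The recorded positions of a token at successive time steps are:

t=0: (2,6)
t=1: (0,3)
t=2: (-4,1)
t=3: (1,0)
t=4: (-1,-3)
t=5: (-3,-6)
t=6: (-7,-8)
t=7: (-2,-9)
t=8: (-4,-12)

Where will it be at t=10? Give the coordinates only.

Step-to-step displacements: (-2,-3), (-4,-2), (+5,-1), (-2,-3), (-2,-3), (-4,-2), (+5,-1), (-2,-3) — a repeating cycle of length 4.
step 9: apply (-2,-3) → (-6,-15)
step 10: apply (-4,-2) → (-10,-17)

(-10,-17)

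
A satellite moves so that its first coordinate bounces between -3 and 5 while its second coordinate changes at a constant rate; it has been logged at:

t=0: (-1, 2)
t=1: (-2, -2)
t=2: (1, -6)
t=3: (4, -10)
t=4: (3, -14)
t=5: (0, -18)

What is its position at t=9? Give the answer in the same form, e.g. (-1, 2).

The first coordinate travels 3 per step and bounces off the walls at -3 and 5.
  step 6: 0 → -3
  step 7: -3 → 0
  step 8: 0 → 3
  step 9: 3 → 4
The second coordinate changes by -4 each step: at step 9 it is -34.

(4, -34)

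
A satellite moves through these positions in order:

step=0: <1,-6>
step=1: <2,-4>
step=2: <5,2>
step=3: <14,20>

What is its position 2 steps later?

<122,236>

Step-to-step displacements: <+1,+2>, <+3,+6>, <+9,+18>; each is 3× the previous.
step 4: <14,20> + <+27,+54> → <41,74>
step 5: <41,74> + <+81,+162> → <122,236>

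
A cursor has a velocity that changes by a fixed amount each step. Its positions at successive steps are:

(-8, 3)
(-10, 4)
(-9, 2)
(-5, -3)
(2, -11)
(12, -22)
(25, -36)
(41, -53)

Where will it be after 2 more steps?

Successive displacements: (-2, +1), (+1, -2), (+4, -5), (+7, -8), (+10, -11), (+13, -14), (+16, -17) — each changes by (+3, -3).
step 8: (41, -53) + (+19, -20) → (60, -73)
step 9: (60, -73) + (+22, -23) → (82, -96)

(82, -96)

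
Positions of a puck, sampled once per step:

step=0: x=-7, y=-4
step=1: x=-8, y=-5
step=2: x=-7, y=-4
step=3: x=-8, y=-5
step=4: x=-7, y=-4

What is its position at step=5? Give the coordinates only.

The jumps are (-1, -1), (+1, +1), (-1, -1), (+1, +1) — a geometric progression with ratio -1.
step 5: x=-7, y=-4 + (-1, -1) → x=-8, y=-5

x=-8, y=-5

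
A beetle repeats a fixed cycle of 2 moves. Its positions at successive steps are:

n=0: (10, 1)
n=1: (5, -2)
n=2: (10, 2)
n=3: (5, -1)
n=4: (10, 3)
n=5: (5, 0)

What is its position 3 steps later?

(10, 5)

Step-to-step displacements: (-5, -3), (+5, +4), (-5, -3), (+5, +4), (-5, -3) — a repeating cycle of length 2.
step 6: apply (+5, +4) → (10, 4)
step 7: apply (-5, -3) → (5, 1)
step 8: apply (+5, +4) → (10, 5)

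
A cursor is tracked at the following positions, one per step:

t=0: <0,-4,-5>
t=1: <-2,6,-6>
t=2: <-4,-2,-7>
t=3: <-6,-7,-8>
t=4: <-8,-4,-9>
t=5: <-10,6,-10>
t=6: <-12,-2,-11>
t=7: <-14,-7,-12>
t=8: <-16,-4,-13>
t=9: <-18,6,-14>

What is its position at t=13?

The first coordinate changes by -2 each step, so at step 13 it is 0 + 13·(-2) = -26.
The second coordinate repeats the cycle [-4, 6, -2, -7] with period 4; step 13 mod 4 = 1, giving 6.
The third coordinate changes by -1 each step, so at step 13 it is -5 + 13·(-1) = -18.

<-26,6,-18>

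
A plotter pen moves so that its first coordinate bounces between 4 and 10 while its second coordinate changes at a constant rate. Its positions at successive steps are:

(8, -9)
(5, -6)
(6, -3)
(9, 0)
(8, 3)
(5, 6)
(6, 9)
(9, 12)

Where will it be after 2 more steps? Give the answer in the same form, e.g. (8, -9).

The first coordinate travels 3 per step and bounces off the walls at 4 and 10.
  step 8: 9 → 8
  step 9: 8 → 5
The second coordinate changes by +3 each step: at step 9 it is 18.

(5, 18)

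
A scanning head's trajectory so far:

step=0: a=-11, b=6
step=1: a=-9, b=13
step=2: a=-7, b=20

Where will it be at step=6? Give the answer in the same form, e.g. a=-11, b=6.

a=1, b=48

Constant displacement of (+2,+7) per step.
step 3: a=-7, b=20 + (+2,+7) → a=-5, b=27
step 4: a=-5, b=27 + (+2,+7) → a=-3, b=34
step 5: a=-3, b=34 + (+2,+7) → a=-1, b=41
step 6: a=-1, b=41 + (+2,+7) → a=1, b=48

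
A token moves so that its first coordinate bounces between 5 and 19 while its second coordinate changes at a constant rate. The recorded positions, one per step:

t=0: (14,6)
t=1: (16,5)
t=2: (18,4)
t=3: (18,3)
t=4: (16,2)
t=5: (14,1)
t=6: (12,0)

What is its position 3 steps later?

(6,-3)

The first coordinate reflects between 5 and 19, moving 2 per step.
  step 7: 12 → 10
  step 8: 10 → 8
  step 9: 8 → 6
The second coordinate changes by -1 each step: at step 9 it is -3.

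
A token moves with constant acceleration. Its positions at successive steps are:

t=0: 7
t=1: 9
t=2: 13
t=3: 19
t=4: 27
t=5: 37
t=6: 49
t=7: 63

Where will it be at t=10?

117

Successive displacements: +2, +4, +6, +8, +10, +12, +14 — each changes by +2.
step 8: 63 + 16 → 79
step 9: 79 + 18 → 97
step 10: 97 + 20 → 117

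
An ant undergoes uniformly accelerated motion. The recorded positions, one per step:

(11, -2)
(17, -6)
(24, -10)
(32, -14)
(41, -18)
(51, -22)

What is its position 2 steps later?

(74, -30)

First differences are (+6, -4), (+7, -4), (+8, -4), (+9, -4), (+10, -4); their common second difference is (+1, +0) (constant acceleration).
step 6: (51, -22) + (+11, -4) → (62, -26)
step 7: (62, -26) + (+12, -4) → (74, -30)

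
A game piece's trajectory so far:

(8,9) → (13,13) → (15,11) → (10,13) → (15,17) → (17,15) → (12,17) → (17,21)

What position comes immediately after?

(19,19)

Differencing gives (+5,+4), (+2,-2), (-5,+2), (+5,+4), (+2,-2), (-5,+2), (+5,+4). This is the pattern (+5,+4), (+2,-2), (-5,+2) repeated.
step 8: apply (+2,-2) → (19,19)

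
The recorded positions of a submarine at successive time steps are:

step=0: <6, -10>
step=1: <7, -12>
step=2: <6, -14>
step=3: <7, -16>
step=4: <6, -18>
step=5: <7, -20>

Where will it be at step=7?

<7, -24>

The first coordinate repeats the cycle [6, 7] with period 2; step 7 mod 2 = 1, giving 7.
The second coordinate changes by -2 each step, so at step 7 it is -10 + 7·(-2) = -24.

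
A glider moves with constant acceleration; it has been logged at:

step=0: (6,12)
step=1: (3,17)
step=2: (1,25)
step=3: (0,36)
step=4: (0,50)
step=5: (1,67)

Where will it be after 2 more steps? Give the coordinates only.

Taking differences between consecutive positions: (-3,+5), (-2,+8), (-1,+11), (+0,+14), (+1,+17). These grow by (+1,+3) each step.
step 6: (1,67) + (+2,+20) → (3,87)
step 7: (3,87) + (+3,+23) → (6,110)

(6,110)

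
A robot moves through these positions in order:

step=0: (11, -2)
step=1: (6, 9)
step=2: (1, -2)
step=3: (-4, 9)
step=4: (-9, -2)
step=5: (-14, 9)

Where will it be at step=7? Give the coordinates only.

First: linear, -5 per step → -24 at step 7.
Second: cycles through -2, 9 every 2 steps. Step 7 lands at position 1 of the cycle → 9.

(-24, 9)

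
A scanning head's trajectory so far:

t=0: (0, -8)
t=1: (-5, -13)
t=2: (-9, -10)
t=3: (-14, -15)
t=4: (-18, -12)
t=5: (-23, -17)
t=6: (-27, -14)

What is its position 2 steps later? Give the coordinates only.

Differencing gives (-5, -5), (-4, +3), (-5, -5), (-4, +3), (-5, -5), (-4, +3). This is the pattern (-5, -5), (-4, +3) repeated.
step 7: apply (-5, -5) → (-32, -19)
step 8: apply (-4, +3) → (-36, -16)

(-36, -16)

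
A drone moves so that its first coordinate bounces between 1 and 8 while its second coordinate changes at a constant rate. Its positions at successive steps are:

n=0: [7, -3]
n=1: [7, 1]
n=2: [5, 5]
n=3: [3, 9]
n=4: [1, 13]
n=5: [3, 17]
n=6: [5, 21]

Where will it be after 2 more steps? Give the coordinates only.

The first coordinate reflects between 1 and 8, moving 2 per step.
  step 7: 5 → 7
  step 8: 7 → 7
The second coordinate changes by +4 each step: at step 8 it is 29.

[7, 29]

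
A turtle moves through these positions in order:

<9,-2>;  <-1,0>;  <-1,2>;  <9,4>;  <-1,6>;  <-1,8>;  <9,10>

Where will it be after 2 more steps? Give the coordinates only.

First: cycles through 9, -1, -1 every 3 steps. Step 8 lands at position 2 of the cycle → -1.
Second: linear, +2 per step → 14 at step 8.

<-1,14>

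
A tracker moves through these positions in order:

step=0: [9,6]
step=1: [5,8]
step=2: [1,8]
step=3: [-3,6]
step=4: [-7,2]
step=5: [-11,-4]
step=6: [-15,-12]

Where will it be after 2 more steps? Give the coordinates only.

[-23,-34]

Successive displacements: [-4,+2], [-4,+0], [-4,-2], [-4,-4], [-4,-6], [-4,-8] — each changes by [+0,-2].
step 7: [-15,-12] + [-4,-10] → [-19,-22]
step 8: [-19,-22] + [-4,-12] → [-23,-34]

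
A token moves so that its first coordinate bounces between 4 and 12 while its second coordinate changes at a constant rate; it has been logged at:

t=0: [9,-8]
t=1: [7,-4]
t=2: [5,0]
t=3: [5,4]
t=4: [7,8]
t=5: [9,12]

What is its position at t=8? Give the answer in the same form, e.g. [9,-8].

The first coordinate travels 2 per step and bounces off the walls at 4 and 12.
  step 6: 9 → 11
  step 7: 11 → 11
  step 8: 11 → 9
The second coordinate changes by +4 each step: at step 8 it is 24.

[9,24]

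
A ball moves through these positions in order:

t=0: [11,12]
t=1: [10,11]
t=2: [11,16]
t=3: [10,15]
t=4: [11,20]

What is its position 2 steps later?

[11,24]

Step-to-step displacements: [-1,-1], [+1,+5], [-1,-1], [+1,+5] — a repeating cycle of length 2.
step 5: apply [-1,-1] → [10,19]
step 6: apply [+1,+5] → [11,24]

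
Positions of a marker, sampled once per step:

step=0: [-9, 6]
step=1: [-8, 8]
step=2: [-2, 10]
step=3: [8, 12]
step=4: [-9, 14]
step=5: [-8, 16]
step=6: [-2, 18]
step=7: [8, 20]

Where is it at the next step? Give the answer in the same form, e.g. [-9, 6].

[-9, 22]

The first coordinate repeats the cycle [-9, -8, -2, 8] with period 4; step 8 mod 4 = 0, giving -9.
The second coordinate changes by +2 each step, so at step 8 it is 6 + 8·(2) = 22.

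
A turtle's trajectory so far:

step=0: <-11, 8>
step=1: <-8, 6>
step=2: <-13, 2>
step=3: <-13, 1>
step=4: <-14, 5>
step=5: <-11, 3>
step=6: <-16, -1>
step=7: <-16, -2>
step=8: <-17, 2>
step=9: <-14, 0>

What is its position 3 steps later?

Differencing gives <+3, -2>, <-5, -4>, <+0, -1>, <-1, +4>, <+3, -2>, <-5, -4>, <+0, -1>, <-1, +4>, <+3, -2>. This is the pattern <+3, -2>, <-5, -4>, <+0, -1>, <-1, +4> repeated.
step 10: apply <-5, -4> → <-19, -4>
step 11: apply <+0, -1> → <-19, -5>
step 12: apply <-1, +4> → <-20, -1>

<-20, -1>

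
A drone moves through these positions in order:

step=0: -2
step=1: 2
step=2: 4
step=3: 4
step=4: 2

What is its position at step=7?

-16

First differences are +4, +2, +0, -2; their common second difference is -2 (constant acceleration).
step 5: 2 − 4 → -2
step 6: -2 − 6 → -8
step 7: -8 − 8 → -16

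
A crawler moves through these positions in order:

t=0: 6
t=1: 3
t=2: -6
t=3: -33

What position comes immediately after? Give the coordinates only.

Step-to-step displacements: -3, -9, -27; each is 3× the previous.
step 4: -33 − 81 → -114

-114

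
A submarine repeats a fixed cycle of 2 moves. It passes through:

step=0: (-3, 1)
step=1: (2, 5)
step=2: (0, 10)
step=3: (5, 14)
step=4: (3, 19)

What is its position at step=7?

Differencing gives (+5, +4), (-2, +5), (+5, +4), (-2, +5). This is the pattern (+5, +4), (-2, +5) repeated.
step 5: apply (+5, +4) → (8, 23)
step 6: apply (-2, +5) → (6, 28)
step 7: apply (+5, +4) → (11, 32)

(11, 32)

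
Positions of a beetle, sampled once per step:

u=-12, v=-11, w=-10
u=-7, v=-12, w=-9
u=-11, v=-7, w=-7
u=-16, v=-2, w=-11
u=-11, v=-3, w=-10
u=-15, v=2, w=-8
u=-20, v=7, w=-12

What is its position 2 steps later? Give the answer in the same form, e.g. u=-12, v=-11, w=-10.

Step-to-step displacements: (+5, -1, +1), (-4, +5, +2), (-5, +5, -4), (+5, -1, +1), (-4, +5, +2), (-5, +5, -4) — a repeating cycle of length 3.
step 7: apply (+5, -1, +1) → u=-15, v=6, w=-11
step 8: apply (-4, +5, +2) → u=-19, v=11, w=-9

u=-19, v=11, w=-9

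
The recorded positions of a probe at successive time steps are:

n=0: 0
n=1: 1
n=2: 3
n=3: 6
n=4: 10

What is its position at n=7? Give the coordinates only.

Successive displacements: +1, +2, +3, +4 — each changes by +1.
step 5: 10 + 5 → 15
step 6: 15 + 6 → 21
step 7: 21 + 7 → 28

28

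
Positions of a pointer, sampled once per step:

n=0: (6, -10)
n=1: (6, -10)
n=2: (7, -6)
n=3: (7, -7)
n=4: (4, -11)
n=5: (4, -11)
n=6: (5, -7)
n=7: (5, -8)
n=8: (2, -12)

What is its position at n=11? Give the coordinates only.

Differencing gives (+0, +0), (+1, +4), (+0, -1), (-3, -4), (+0, +0), (+1, +4), (+0, -1), (-3, -4). This is the pattern (+0, +0), (+1, +4), (+0, -1), (-3, -4) repeated.
step 9: apply (+0, +0) → (2, -12)
step 10: apply (+1, +4) → (3, -8)
step 11: apply (+0, -1) → (3, -9)

(3, -9)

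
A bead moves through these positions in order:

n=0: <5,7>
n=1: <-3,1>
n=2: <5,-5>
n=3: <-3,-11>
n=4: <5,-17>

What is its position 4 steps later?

<5,-41>

First: cycles through 5, -3 every 2 steps. Step 8 lands at position 0 of the cycle → 5.
Second: linear, -6 per step → -41 at step 8.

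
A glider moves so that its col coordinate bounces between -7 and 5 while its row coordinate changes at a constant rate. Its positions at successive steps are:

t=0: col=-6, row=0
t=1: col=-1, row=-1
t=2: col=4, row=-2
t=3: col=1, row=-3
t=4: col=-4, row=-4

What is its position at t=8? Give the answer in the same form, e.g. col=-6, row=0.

The col coordinate travels 5 per step and bounces off the walls at -7 and 5.
  step 5: -4 → -5
  step 6: -5 → 0
  step 7: 0 → 5
  step 8: 5 → 0
The row coordinate changes by -1 each step: at step 8 it is -8.

col=0, row=-8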